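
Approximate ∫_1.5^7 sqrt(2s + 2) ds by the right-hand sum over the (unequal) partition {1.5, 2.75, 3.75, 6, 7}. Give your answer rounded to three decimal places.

Subinterval widths: 1.25, 1, 2.25, 1.
Right endpoints: 2.75, 3.75, 6, 7.
f(2.75) ≈ 2.739, f(3.75) ≈ 3.082, f(6) ≈ 3.742, f(7) ≈ 4.000.
Sum = Σ Δs_i · f(s_i).
Sum ≈ 18.924.

18.924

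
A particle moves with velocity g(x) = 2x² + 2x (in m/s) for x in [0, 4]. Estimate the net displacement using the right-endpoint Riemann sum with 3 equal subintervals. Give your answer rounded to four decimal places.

Δx = (4 − 0)/3 = 4/3.
Right endpoints: 4/3, 8/3, 4.
g(4/3) = 56/9, g(8/3) = 176/9, g(4) = 40.
Sum = Δx · [g(4/3) + g(8/3) + g(4)].
Sum ≈ 87.7037.

87.7037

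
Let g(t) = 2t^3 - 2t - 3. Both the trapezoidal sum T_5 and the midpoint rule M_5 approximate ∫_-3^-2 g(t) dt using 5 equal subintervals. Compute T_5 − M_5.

-0.15

T_5 = -30.6.
M_5 = -30.45.
T_5 − M_5 = -0.15.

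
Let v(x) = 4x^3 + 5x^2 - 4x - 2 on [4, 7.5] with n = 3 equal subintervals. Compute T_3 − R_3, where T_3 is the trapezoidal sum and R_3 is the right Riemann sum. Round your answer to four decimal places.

-944.2708

T_3 ≈ 3475.775463.
R_3 ≈ 4420.046296.
T_3 − R_3 ≈ -944.2708.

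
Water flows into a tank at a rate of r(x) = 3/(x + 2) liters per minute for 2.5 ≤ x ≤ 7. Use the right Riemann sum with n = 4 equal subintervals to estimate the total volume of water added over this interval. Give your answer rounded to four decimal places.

1.9036

Δx = (7 − 2.5)/4 = 1.125.
Right endpoints: 3.625, 4.75, 5.875, 7.
r(3.625) = 8/15, r(4.75) = 4/9, r(5.875) = 8/21, r(7) = 1/3.
Sum = Δx · [r(3.625) + r(4.75) + r(5.875) + r(7)].
Sum ≈ 1.9036.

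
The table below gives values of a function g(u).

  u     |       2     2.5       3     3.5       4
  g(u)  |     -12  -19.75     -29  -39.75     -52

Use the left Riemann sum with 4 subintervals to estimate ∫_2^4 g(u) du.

-50.25

Δu = 0.5.
Sum = 0.5·[(-12) + (-19.75) + (-29) + (-39.75)] = -50.25.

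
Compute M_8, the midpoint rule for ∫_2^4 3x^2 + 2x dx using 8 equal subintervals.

67.96875

Δx = (4 − 2)/8 = 0.25.
Midpoints: 2.125, 2.375, 2.625, 2.875, 3.125, 3.375, 3.625, 3.875.
f(2.125) = 17.796875, f(2.375) = 21.671875, f(2.625) = 25.921875, f(2.875) = 30.546875, f(3.125) = 35.546875, f(3.375) = 40.921875, f(3.625) = 46.671875, f(3.875) = 52.796875.
Sum = Δx · [f(2.125) + f(2.375) + f(2.625) + ...].
Sum = 67.96875.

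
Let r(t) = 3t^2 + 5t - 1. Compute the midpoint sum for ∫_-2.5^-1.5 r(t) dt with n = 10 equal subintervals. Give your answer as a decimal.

1.2475

Δt = (-1.5 − (-2.5))/10 = 0.1.
Midpoints: -2.45, -2.35, -2.25, -2.15, -2.05, -1.95, -1.85, -1.75, -1.65, -1.55.
r(-2.45) = 4.7575, r(-2.35) = 3.8175, r(-2.25) = 2.9375, r(-2.15) = 2.1175, r(-2.05) = 1.3575, r(-1.95) = 0.6575, r(-1.85) = 0.0175, r(-1.75) = -0.5625, r(-1.65) = -1.0825, r(-1.55) = -1.5425.
Sum = Δt · [r(-2.45) + r(-2.35) + r(-2.25) + ...].
Sum = 1.2475.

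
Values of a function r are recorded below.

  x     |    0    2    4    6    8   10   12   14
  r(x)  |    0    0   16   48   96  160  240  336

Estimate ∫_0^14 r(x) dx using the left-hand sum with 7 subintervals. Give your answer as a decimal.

Δx = 2.
Sum = 2·[0 + 0 + 16 + 48 + 96 + 160 + 240] = 1120.

1120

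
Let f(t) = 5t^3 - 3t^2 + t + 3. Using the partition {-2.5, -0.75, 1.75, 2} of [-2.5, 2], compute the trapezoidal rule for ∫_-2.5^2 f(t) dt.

-52.74609375

Subinterval widths: 1.75, 2.5, 0.25.
f(-2.5) = -96.375, f(-0.75) = -1.546875, f(1.75) = 22.359375, f(2) = 33.
On each subinterval the trapezoid contributes (Δt_i/2)·[f(t_{i-1}) + f(t_i)].
Sum = -52.74609375.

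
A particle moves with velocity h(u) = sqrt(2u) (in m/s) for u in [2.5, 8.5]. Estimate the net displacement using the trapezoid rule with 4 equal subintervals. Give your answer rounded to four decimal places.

Δu = (8.5 − 2.5)/4 = 1.5.
h(2.5) ≈ 2.2361, h(4) ≈ 2.8284, h(5.5) ≈ 3.3166, h(7) ≈ 3.7417, h(8.5) ≈ 4.1231.
T_4 = (Δu/2)·[h(u_0) + 2h(u_1) + 2h(u_2) + 2h(u_3) + h(u_4)].
Sum ≈ 19.5994.

19.5994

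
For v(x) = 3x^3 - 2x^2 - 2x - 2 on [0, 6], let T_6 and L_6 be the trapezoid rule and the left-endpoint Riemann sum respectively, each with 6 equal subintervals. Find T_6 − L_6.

282

T_6 = 805.
L_6 = 523.
T_6 − L_6 = 282.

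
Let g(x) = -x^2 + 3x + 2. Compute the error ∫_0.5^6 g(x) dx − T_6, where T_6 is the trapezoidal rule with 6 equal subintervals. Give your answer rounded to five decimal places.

0.77025

Exact integral: ∫_0.5^6 g(x) dx ≈ -7.3333333.
T_6 ≈ -8.1035880.
Error ≈ -7.3333333 − (-8.1035880) ≈ 0.77025.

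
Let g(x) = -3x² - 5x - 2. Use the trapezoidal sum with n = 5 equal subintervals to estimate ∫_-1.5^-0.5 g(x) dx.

Δx = (-0.5 − (-1.5))/5 = 0.2.
g(-1.5) = -1.25, g(-1.3) = -0.57, g(-1.1) = -0.13, g(-0.9) = 0.07, g(-0.7) = 0.03, g(-0.5) = -0.25.
T_5 = (Δx/2)·[g(x_0) + 2g(x_1) + ... + 2g(x_{4}) + g(x_5)].
Sum = -0.27.

-0.27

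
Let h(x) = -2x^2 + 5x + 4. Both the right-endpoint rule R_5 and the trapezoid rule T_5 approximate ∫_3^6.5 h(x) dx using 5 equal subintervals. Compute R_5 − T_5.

-17.15

R_5 = -85.68.
T_5 = -68.53.
R_5 − T_5 = -17.15.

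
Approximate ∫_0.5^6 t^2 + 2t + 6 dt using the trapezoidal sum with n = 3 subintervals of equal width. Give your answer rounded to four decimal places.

143.7894

Δt = (6 − 0.5)/3 = 11/6.
f(0.5) = 7.25, f(7/3) = 145/9, f(25/6) = 1141/36, f(6) = 54.
T_3 = (Δt/2)·[f(t_0) + 2f(t_1) + 2f(t_2) + f(t_3)].
Sum ≈ 143.7894.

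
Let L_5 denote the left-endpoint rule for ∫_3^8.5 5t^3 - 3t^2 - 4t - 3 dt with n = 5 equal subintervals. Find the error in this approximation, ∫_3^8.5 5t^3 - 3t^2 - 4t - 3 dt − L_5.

1405.793125

Exact integral: ∫_3^8.5 f(t) dt = 5693.703125.
L_5 = 4287.91.
Error = 5693.703125 − 4287.91 = 1405.793125.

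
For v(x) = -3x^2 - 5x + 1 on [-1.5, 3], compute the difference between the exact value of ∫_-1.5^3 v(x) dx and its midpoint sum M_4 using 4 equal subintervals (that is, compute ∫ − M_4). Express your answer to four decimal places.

Exact integral: ∫_-1.5^3 v(x) dx = -42.75.
M_4 ≈ -41.326172.
Error ≈ -42.75 − (-41.326172) ≈ -1.4238.

-1.4238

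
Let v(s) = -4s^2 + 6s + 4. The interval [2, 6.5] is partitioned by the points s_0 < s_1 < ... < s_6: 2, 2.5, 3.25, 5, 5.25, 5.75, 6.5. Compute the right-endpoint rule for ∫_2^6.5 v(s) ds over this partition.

Subinterval widths: 0.5, 0.75, 1.75, 0.25, 0.5, 0.75.
Right endpoints: 2.5, 3.25, 5, 5.25, 5.75, 6.5.
v(2.5) = -6, v(3.25) = -18.75, v(5) = -66, v(5.25) = -74.75, v(5.75) = -93.75, v(6.5) = -126.
Sum = Σ Δs_i · v(s_i).
Sum = -292.625.

-292.625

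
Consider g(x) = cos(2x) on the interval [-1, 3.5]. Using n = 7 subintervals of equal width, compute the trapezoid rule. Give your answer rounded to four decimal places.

Δx = (3.5 − (-1))/7 = 9/14.
g(-1) ≈ -0.4161, g(-5/14) ≈ 0.7556, g(2/7) ≈ 0.8411, g(13/14) ≈ -0.2824, g(11/7) ≈ -1.0000, g(31/14) ≈ -0.2800, g(20/7) ≈ 0.8425, g(3.5) ≈ 0.7539.
T_7 = (Δx/2)·[g(x_0) + 2g(x_1) + ... + 2g(x_{6}) + g(x_7)].
Sum ≈ 0.6722.

0.6722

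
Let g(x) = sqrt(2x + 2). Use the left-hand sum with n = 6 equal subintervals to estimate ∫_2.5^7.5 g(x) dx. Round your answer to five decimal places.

Δx = (7.5 − 2.5)/6 = 5/6.
Left endpoints: 2.5, 10/3, 25/6, 5, 35/6, 20/3.
g(2.5) ≈ 2.64575, g(10/3) ≈ 2.94392, g(25/6) ≈ 3.21455, g(5) ≈ 3.46410, g(35/6) ≈ 3.69685, g(20/3) ≈ 3.91578.
Sum = Δx · [g(2.5) + g(10/3) + g(25/6) + ...].
Sum ≈ 16.56746.

16.56746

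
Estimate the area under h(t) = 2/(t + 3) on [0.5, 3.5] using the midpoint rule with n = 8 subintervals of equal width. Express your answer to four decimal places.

Δt = (3.5 − 0.5)/8 = 0.375.
Midpoints: 0.6875, 1.0625, 1.4375, 1.8125, 2.1875, 2.5625, 2.9375, 3.3125.
h(0.6875) = 32/59, h(1.0625) = 32/65, h(1.4375) = 32/71, h(1.8125) = 32/77, h(2.1875) = 32/83, h(2.5625) = 32/89, h(2.9375) = 32/95, h(3.3125) = 32/101.
Sum = Δt · [h(0.6875) + h(1.0625) + h(1.4375) + ...].
Sum ≈ 1.2374.

1.2374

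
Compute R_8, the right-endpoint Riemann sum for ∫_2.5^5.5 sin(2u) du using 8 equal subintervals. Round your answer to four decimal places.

Δu = (5.5 − 2.5)/8 = 0.375.
Right endpoints: 2.875, 3.25, 3.625, 4, 4.375, 4.75, 5.125, 5.5.
f(2.875) ≈ -0.5083, f(3.25) ≈ 0.2151, f(3.625) ≈ 0.8231, f(4) ≈ 0.9894, f(4.375) ≈ 0.6247, f(4.75) ≈ -0.0752, f(5.125) ≈ -0.7347, f(5.5) ≈ -1.0000.
Sum = Δu · [f(2.875) + f(3.25) + f(3.625) + ...].
Sum ≈ 0.1253.

0.1253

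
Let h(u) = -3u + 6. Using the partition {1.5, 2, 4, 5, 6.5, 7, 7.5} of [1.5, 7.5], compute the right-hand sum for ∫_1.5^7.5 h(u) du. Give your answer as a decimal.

Subinterval widths: 0.5, 2, 1, 1.5, 0.5, 0.5.
Right endpoints: 2, 4, 5, 6.5, 7, 7.5.
h(2) = 0, h(4) = -6, h(5) = -9, h(6.5) = -13.5, h(7) = -15, h(7.5) = -16.5.
Sum = Σ Δu_i · h(u_i).
Sum = -57.

-57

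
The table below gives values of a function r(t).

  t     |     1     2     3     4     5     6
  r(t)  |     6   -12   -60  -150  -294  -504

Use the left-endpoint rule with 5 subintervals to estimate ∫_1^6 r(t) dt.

-510

Δt = 1.
Sum = 1·[6 + (-12) + (-60) + (-150) + (-294)] = -510.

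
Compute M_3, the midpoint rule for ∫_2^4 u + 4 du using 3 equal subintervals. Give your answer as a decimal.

14

Δu = (4 − 2)/3 = 2/3.
Midpoints: 7/3, 3, 11/3.
f(7/3) = 19/3, f(3) = 7, f(11/3) = 23/3.
Sum = Δu · [f(7/3) + f(3) + f(11/3)].
Sum = 14.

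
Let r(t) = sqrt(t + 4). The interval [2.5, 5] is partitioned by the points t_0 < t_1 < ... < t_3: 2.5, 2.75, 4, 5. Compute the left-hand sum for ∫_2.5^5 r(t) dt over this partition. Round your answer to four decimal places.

Subinterval widths: 0.25, 1.25, 1.
Left endpoints: 2.5, 2.75, 4.
r(2.5) ≈ 2.5495, r(2.75) ≈ 2.5981, r(4) ≈ 2.8284.
Sum = Σ Δt_i · r(t_i).
Sum ≈ 6.7134.

6.7134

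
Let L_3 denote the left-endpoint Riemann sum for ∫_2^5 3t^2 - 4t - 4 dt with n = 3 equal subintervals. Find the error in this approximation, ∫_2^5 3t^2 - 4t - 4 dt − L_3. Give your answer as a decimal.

Exact integral: ∫_2^5 f(t) dt = 63.
L_3 = 39.
Error = 63 − 39 = 24.

24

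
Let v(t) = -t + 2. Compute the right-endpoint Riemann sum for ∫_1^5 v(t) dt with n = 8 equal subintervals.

-5

Δt = (5 − 1)/8 = 0.5.
Right endpoints: 1.5, 2, 2.5, 3, 3.5, 4, 4.5, 5.
v(1.5) = 0.5, v(2) = 0, v(2.5) = -0.5, v(3) = -1, v(3.5) = -1.5, v(4) = -2, v(4.5) = -2.5, v(5) = -3.
Sum = Δt · [v(1.5) + v(2) + v(2.5) + ...].
Sum = -5.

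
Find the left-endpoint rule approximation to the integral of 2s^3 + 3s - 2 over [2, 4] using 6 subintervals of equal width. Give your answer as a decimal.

115

Δs = (4 − 2)/6 = 1/3.
Left endpoints: 2, 7/3, 8/3, 3, 10/3, 11/3.
f(2) = 20, f(7/3) = 821/27, f(8/3) = 1186/27, f(3) = 61, f(10/3) = 2216/27, f(11/3) = 2905/27.
Sum = Δs · [f(2) + f(7/3) + f(8/3) + ...].
Sum = 115.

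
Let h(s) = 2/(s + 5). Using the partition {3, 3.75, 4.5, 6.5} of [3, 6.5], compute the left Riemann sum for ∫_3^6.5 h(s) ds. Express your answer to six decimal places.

Subinterval widths: 0.75, 0.75, 2.
Left endpoints: 3, 3.75, 4.5.
h(3) = 0.25, h(3.75) = 8/35, h(4.5) = 4/19.
Sum = Σ Δs_i · h(s_i).
Sum ≈ 0.779981.

0.779981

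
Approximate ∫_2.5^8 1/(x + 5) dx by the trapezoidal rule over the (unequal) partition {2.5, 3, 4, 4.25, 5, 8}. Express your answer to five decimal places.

Subinterval widths: 0.5, 1, 0.25, 0.75, 3.
f(2.5) = 2/15, f(3) = 0.125, f(4) = 1/9, f(4.25) = 4/37, f(5) = 0.1, f(8) = 1/13.
On each subinterval the trapezoid contributes (Δx_i/2)·[f(x_{i-1}) + f(x_i)].
Sum ≈ 0.55347.

0.55347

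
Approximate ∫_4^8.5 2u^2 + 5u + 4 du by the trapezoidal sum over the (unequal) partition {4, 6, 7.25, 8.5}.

529.34375

Subinterval widths: 2, 1.25, 1.25.
f(4) = 56, f(6) = 106, f(7.25) = 145.375, f(8.5) = 191.
On each subinterval the trapezoid contributes (Δu_i/2)·[f(u_{i-1}) + f(u_i)].
Sum = 529.34375.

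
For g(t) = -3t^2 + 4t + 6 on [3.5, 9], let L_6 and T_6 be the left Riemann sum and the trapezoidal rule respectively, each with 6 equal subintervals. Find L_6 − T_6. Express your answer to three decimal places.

L_6 ≈ -433.48785.
T_6 ≈ -517.93576.
L_6 − T_6 ≈ 84.448.

84.448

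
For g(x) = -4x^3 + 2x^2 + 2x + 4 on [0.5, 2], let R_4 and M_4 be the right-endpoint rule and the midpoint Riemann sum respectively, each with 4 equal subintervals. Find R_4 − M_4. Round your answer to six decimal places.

R_4 = -5.33203125.
M_4 ≈ -0.70898438.
R_4 − M_4 ≈ -4.623047.

-4.623047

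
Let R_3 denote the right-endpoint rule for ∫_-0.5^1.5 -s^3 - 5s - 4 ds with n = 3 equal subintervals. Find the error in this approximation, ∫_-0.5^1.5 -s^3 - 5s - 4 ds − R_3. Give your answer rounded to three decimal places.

Exact integral: ∫_-0.5^1.5 f(s) ds = -14.25.
R_3 ≈ -18.97222.
Error ≈ -14.25 − (-18.97222) ≈ 4.722.

4.722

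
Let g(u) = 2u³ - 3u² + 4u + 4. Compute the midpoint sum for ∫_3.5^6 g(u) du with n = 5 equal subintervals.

456.015625

Δu = (6 − 3.5)/5 = 0.5.
Midpoints: 3.75, 4.25, 4.75, 5.25, 5.75.
g(3.75) = 82.28125, g(4.25) = 120.34375, g(4.75) = 169.65625, g(5.25) = 231.71875, g(5.75) = 308.03125.
Sum = Δu · [g(3.75) + g(4.25) + g(4.75) + g(5.25) + g(5.75)].
Sum = 456.015625.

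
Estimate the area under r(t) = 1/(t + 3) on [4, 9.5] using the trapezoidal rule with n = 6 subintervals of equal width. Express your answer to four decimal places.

Δt = (9.5 − 4)/6 = 11/12.
r(4) = 1/7, r(59/12) = 12/95, r(35/6) = 6/53, r(6.75) = 4/39, r(23/3) = 0.09375, r(103/12) = 12/139, r(9.5) = 0.08.
T_6 = (Δt/2)·[r(t_0) + 2r(t_1) + ... + 2r(t_{5}) + r(t_6)].
Sum ≈ 0.5808.

0.5808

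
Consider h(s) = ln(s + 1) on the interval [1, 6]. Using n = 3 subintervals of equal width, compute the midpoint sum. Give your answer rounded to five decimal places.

Δs = (6 − 1)/3 = 5/3.
Midpoints: 11/6, 3.5, 31/6.
h(11/6) ≈ 1.04145, h(3.5) ≈ 1.50408, h(31/6) ≈ 1.81916.
Sum = Δs · [h(11/6) + h(3.5) + h(31/6)].
Sum ≈ 7.27448.

7.27448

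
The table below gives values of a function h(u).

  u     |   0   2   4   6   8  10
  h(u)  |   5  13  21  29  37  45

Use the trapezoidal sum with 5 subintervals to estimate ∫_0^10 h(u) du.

250

Δu = 2.
T_5 = (2/2)·[5 + 2·13 + 2·21 + 2·29 + 2·37 + 45] = 250.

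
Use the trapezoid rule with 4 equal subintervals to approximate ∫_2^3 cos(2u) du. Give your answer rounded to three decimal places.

Δu = (3 − 2)/4 = 0.25.
f(2) ≈ -0.654, f(2.25) ≈ -0.211, f(2.5) ≈ 0.284, f(2.75) ≈ 0.709, f(3) ≈ 0.960.
T_4 = (Δu/2)·[f(u_0) + 2f(u_1) + 2f(u_2) + 2f(u_3) + f(u_4)].
Sum ≈ 0.234.

0.234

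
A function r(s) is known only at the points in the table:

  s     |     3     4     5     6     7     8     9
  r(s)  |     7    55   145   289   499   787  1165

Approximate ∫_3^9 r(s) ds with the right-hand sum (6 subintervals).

Δs = 1.
Sum = 1·[55 + 145 + 289 + 499 + 787 + 1165] = 2940.

2940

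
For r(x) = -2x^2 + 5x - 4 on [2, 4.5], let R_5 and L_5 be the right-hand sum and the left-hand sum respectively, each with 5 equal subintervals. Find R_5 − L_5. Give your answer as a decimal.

-10

R_5 = -30.
L_5 = -20.
R_5 − L_5 = -10.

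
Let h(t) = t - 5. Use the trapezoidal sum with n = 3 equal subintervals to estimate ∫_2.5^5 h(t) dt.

-3.125

Δt = (5 − 2.5)/3 = 5/6.
h(2.5) = -2.5, h(10/3) = -5/3, h(25/6) = -5/6, h(5) = 0.
T_3 = (Δt/2)·[h(t_0) + 2h(t_1) + 2h(t_2) + h(t_3)].
Sum = -3.125.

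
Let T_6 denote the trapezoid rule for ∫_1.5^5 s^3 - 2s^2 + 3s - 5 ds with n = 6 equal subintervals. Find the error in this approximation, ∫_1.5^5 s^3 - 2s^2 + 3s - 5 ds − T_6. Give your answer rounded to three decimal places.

-1.538

Exact integral: ∫_1.5^5 f(s) ds ≈ 90.52604.
T_6 ≈ 92.06438.
Error ≈ 90.52604 − 92.06438 ≈ -1.538.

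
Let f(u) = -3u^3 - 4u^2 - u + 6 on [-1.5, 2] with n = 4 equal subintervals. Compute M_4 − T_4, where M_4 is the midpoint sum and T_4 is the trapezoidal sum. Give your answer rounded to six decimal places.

4.187012

M_4 ≈ -1.84912109.
T_4 ≈ -6.03613281.
M_4 − T_4 ≈ 4.187012.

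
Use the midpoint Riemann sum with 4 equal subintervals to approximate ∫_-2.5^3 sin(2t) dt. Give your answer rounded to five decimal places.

Δt = (3 − (-2.5))/4 = 1.375.
Midpoints: -1.8125, -0.4375, 0.9375, 2.3125.
f(-1.8125) ≈ 0.46480, f(-0.4375) ≈ -0.76754, f(0.9375) ≈ 0.95409, f(2.3125) ≈ -0.99618.
Sum = Δt · [f(-1.8125) + f(-0.4375) + f(0.9375) + f(2.3125)].
Sum ≈ -0.47416.

-0.47416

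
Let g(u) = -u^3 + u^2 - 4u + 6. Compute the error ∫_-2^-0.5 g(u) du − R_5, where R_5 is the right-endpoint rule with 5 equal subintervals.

2.536875

Exact integral: ∫_-2^-0.5 g(u) du = 23.109375.
R_5 = 20.5725.
Error = 23.109375 − 20.5725 = 2.536875.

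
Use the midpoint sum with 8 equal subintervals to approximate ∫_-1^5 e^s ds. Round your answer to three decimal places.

Δs = (5 − (-1))/8 = 0.75.
Midpoints: -0.625, 0.125, 0.875, 1.625, 2.375, 3.125, 3.875, 4.625.
f(-0.625) ≈ 0.535, f(0.125) ≈ 1.133, f(0.875) ≈ 2.399, f(1.625) ≈ 5.078, f(2.375) ≈ 10.751, f(3.125) ≈ 22.760, f(3.875) ≈ 48.183, f(4.625) ≈ 102.003.
Sum = Δs · [f(-0.625) + f(0.125) + f(0.875) + ...].
Sum ≈ 144.632.

144.632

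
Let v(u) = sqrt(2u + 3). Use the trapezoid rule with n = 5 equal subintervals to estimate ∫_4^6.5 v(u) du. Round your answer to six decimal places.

9.171303

Δu = (6.5 − 4)/5 = 0.5.
v(4) ≈ 3.316625, v(4.5) ≈ 3.464102, v(5) ≈ 3.605551, v(5.5) ≈ 3.741657, v(6) ≈ 3.872983, v(6.5) ≈ 4.000000.
T_5 = (Δu/2)·[v(u_0) + 2v(u_1) + ... + 2v(u_{4}) + v(u_5)].
Sum ≈ 9.171303.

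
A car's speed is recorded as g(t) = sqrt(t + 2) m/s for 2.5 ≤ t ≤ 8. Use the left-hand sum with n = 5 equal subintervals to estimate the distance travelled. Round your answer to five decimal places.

14.13756

Δt = (8 − 2.5)/5 = 1.1.
Left endpoints: 2.5, 3.6, 4.7, 5.8, 6.9.
g(2.5) ≈ 2.12132, g(3.6) ≈ 2.36643, g(4.7) ≈ 2.58844, g(5.8) ≈ 2.79285, g(6.9) ≈ 2.98329.
Sum = Δt · [g(2.5) + g(3.6) + g(4.7) + g(5.8) + g(6.9)].
Sum ≈ 14.13756.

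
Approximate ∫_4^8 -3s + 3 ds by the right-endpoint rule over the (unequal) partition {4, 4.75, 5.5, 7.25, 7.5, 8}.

Subinterval widths: 0.75, 0.75, 1.75, 0.25, 0.5.
Right endpoints: 4.75, 5.5, 7.25, 7.5, 8.
f(4.75) = -11.25, f(5.5) = -13.5, f(7.25) = -18.75, f(7.5) = -19.5, f(8) = -21.
Sum = Σ Δs_i · f(s_i).
Sum = -66.75.

-66.75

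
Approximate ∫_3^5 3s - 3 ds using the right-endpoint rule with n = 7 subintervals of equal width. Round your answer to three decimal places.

Δs = (5 − 3)/7 = 2/7.
Right endpoints: 23/7, 25/7, 27/7, 29/7, 31/7, 33/7, 5.
f(23/7) = 48/7, f(25/7) = 54/7, f(27/7) = 60/7, f(29/7) = 66/7, f(31/7) = 72/7, f(33/7) = 78/7, f(5) = 12.
Sum = Δs · [f(23/7) + f(25/7) + f(27/7) + ...].
Sum ≈ 18.857.

18.857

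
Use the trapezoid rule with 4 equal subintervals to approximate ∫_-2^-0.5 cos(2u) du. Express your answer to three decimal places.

Δu = (-0.5 − (-2))/4 = 0.375.
f(-2) ≈ -0.654, f(-1.625) ≈ -0.994, f(-1.25) ≈ -0.801, f(-0.875) ≈ -0.178, f(-0.5) ≈ 0.540.
T_4 = (Δu/2)·[f(u_0) + 2f(u_1) + 2f(u_2) + 2f(u_3) + f(u_4)].
Sum ≈ -0.761.

-0.761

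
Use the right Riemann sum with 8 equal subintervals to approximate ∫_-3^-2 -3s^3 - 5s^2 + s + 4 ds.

16.69140625

Δs = (-2 − (-3))/8 = 0.125.
Right endpoints: -2.875, -2.75, -2.625, -2.5, -2.375, -2.25, -2.125, -2.
f(-2.875) = 15917/512, f(-2.75) = 25.828125, f(-2.625) = 10847/512, f(-2.5) = 17.125, f(-2.375) = 6969/512, f(-2.25) = 10.609375, f(-2.125) = 4139/512, f(-2) = 6.
Sum = Δs · [f(-2.875) + f(-2.75) + f(-2.625) + ...].
Sum = 16.69140625.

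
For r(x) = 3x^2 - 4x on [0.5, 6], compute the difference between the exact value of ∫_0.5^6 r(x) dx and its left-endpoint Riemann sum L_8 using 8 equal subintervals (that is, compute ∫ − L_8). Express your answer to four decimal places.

28.0049

Exact integral: ∫_0.5^6 r(x) dx = 144.375.
L_8 ≈ 116.370117.
Error ≈ 144.375 − 116.370117 ≈ 28.0049.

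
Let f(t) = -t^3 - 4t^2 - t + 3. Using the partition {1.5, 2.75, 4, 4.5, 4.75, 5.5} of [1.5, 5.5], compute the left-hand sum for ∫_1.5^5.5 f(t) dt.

-334.375

Subinterval widths: 1.25, 1.25, 0.5, 0.25, 0.75.
Left endpoints: 1.5, 2.75, 4, 4.5, 4.75.
f(1.5) = -10.875, f(2.75) = -50.796875, f(4) = -129, f(4.5) = -173.625, f(4.75) = -199.171875.
Sum = Σ Δt_i · f(t_i).
Sum = -334.375.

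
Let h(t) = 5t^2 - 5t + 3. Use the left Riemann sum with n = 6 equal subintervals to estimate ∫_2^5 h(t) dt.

Δt = (5 − 2)/6 = 0.5.
Left endpoints: 2, 2.5, 3, 3.5, 4, 4.5.
h(2) = 13, h(2.5) = 21.75, h(3) = 33, h(3.5) = 46.75, h(4) = 63, h(4.5) = 81.75.
Sum = Δt · [h(2) + h(2.5) + h(3) + ...].
Sum = 129.625.

129.625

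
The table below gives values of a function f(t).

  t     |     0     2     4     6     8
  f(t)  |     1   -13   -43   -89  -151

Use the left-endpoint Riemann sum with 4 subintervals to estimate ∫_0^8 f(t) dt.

Δt = 2.
Sum = 2·[1 + (-13) + (-43) + (-89)] = -288.

-288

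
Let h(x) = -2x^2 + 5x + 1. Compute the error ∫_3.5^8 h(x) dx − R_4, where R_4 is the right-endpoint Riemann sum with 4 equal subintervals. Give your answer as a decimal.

47.4609375

Exact integral: ∫_3.5^8 h(x) dx = -178.875.
R_4 = -226.3359375.
Error = -178.875 − (-226.3359375) = 47.4609375.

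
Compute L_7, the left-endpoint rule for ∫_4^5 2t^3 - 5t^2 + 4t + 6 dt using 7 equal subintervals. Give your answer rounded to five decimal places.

Δt = (5 − 4)/7 = 1/7.
Left endpoints: 4, 29/7, 30/7, 31/7, 32/7, 33/7, 34/7.
f(4) = 70, f(29/7) = 27085/343, f(30/7) = 30438/343, f(31/7) = 34081/343, f(32/7) = 38026/343, f(33/7) = 42285/343, f(34/7) = 46870/343.
Sum = Δt · [f(4) + f(29/7) + f(30/7) + ...].
Sum ≈ 101.12245.

101.12245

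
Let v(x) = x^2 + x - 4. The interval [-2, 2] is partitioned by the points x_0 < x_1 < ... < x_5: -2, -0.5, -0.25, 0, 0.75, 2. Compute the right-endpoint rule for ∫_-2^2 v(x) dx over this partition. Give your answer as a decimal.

Subinterval widths: 1.5, 0.25, 0.25, 0.75, 1.25.
Right endpoints: -0.5, -0.25, 0, 0.75, 2.
v(-0.5) = -4.25, v(-0.25) = -4.1875, v(0) = -4, v(0.75) = -2.6875, v(2) = 2.
Sum = Σ Δx_i · v(x_i).
Sum = -7.9375.

-7.9375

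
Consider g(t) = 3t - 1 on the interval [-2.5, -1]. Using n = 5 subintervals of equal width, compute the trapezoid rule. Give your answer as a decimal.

-9.375

Δt = (-1 − (-2.5))/5 = 0.3.
g(-2.5) = -8.5, g(-2.2) = -7.6, g(-1.9) = -6.7, g(-1.6) = -5.8, g(-1.3) = -4.9, g(-1) = -4.
T_5 = (Δt/2)·[g(t_0) + 2g(t_1) + ... + 2g(t_{4}) + g(t_5)].
Sum = -9.375.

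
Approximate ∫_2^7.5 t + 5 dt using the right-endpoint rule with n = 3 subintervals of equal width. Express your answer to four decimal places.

58.6667

Δt = (7.5 − 2)/3 = 11/6.
Right endpoints: 23/6, 17/3, 7.5.
f(23/6) = 53/6, f(17/3) = 32/3, f(7.5) = 12.5.
Sum = Δt · [f(23/6) + f(17/3) + f(7.5)].
Sum ≈ 58.6667.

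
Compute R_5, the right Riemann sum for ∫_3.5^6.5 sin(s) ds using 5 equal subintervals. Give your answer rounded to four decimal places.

-1.6855

Δs = (6.5 − 3.5)/5 = 0.6.
Right endpoints: 4.1, 4.7, 5.3, 5.9, 6.5.
f(4.1) ≈ -0.8183, f(4.7) ≈ -0.9999, f(5.3) ≈ -0.8323, f(5.9) ≈ -0.3739, f(6.5) ≈ 0.2151.
Sum = Δs · [f(4.1) + f(4.7) + f(5.3) + f(5.9) + f(6.5)].
Sum ≈ -1.6855.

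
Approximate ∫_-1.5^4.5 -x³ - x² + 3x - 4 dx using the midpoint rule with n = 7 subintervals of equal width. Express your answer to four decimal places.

Δx = (4.5 − (-1.5))/7 = 6/7.
Midpoints: -15/14, -3/14, 9/14, 1.5, 33/14, 45/14, 57/14.
f(-15/14) = -19571/2744, f(-3/14) = -12839/2744, f(9/14) = -7547/2744, f(1.5) = -5.125, f(33/14) = -42755/2744, f(45/14) = -103991/2744, f(57/14) = -208139/2744.
Sum = Δx · [f(-15/14) + f(-3/14) + f(9/14) + ...].
Sum ≈ -127.7296.

-127.7296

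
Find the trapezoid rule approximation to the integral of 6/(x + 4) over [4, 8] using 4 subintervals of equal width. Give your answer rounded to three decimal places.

Δx = (8 − 4)/4 = 1.
f(4) = 0.75, f(5) = 2/3, f(6) = 0.6, f(7) = 6/11, f(8) = 0.5.
T_4 = (Δx/2)·[f(x_0) + 2f(x_1) + 2f(x_2) + 2f(x_3) + f(x_4)].
Sum ≈ 2.437.

2.437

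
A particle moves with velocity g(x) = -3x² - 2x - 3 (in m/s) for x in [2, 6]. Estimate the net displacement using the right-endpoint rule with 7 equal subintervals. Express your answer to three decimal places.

-282.367

Δx = (6 − 2)/7 = 4/7.
Right endpoints: 18/7, 22/7, 26/7, 30/7, 34/7, 38/7, 6.
g(18/7) = -1371/49, g(22/7) = -1907/49, g(26/7) = -2539/49, g(30/7) = -3267/49, g(34/7) = -4091/49, g(38/7) = -5011/49, g(6) = -123.
Sum = Δx · [g(18/7) + g(22/7) + g(26/7) + ...].
Sum ≈ -282.367.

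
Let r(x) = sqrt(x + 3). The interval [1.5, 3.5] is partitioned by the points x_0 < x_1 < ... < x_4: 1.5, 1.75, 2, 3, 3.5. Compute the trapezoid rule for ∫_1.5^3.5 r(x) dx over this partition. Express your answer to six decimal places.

4.682065

Subinterval widths: 0.25, 0.25, 1, 0.5.
r(1.5) ≈ 2.121320, r(1.75) ≈ 2.179449, r(2) ≈ 2.236068, r(3) ≈ 2.449490, r(3.5) ≈ 2.549510.
On each subinterval the trapezoid contributes (Δx_i/2)·[r(x_{i-1}) + r(x_i)].
Sum ≈ 4.682065.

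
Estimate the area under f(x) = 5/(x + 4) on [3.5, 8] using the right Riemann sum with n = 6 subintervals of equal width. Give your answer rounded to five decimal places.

Δx = (8 − 3.5)/6 = 0.75.
Right endpoints: 4.25, 5, 5.75, 6.5, 7.25, 8.
f(4.25) = 20/33, f(5) = 5/9, f(5.75) = 20/39, f(6.5) = 10/21, f(7.25) = 4/9, f(8) = 5/12.
Sum = Δx · [f(4.25) + f(5) + f(5.75) + ...].
Sum ≈ 2.25880.

2.25880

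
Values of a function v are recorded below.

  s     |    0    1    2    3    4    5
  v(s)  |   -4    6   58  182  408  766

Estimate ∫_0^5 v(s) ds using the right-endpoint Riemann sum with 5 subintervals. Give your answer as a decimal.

Δs = 1.
Sum = 1·[6 + 58 + 182 + 408 + 766] = 1420.

1420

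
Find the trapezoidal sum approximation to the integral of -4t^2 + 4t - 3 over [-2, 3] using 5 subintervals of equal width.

Δt = (3 − (-2))/5 = 1.
f(-2) = -27, f(-1) = -11, f(0) = -3, f(1) = -3, f(2) = -11, f(3) = -27.
T_5 = (Δt/2)·[f(t_0) + 2f(t_1) + ... + 2f(t_{4}) + f(t_5)].
Sum = -55.

-55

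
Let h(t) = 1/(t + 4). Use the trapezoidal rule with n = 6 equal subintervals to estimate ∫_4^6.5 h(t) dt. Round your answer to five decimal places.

0.27203

Δt = (6.5 − 4)/6 = 5/12.
h(4) = 0.125, h(53/12) = 12/101, h(29/6) = 6/53, h(5.25) = 4/37, h(17/3) = 3/29, h(73/12) = 12/121, h(6.5) = 2/21.
T_6 = (Δt/2)·[h(t_0) + 2h(t_1) + ... + 2h(t_{5}) + h(t_6)].
Sum ≈ 0.27203.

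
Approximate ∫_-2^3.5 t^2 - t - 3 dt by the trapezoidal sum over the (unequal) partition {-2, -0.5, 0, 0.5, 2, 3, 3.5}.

Subinterval widths: 1.5, 0.5, 0.5, 1.5, 1, 0.5.
f(-2) = 3, f(-0.5) = -2.25, f(0) = -3, f(0.5) = -3.25, f(2) = -1, f(3) = 3, f(3.5) = 5.75.
On each subinterval the trapezoid contributes (Δt_i/2)·[f(t_{i-1}) + f(t_i)].
Sum = -2.3125.

-2.3125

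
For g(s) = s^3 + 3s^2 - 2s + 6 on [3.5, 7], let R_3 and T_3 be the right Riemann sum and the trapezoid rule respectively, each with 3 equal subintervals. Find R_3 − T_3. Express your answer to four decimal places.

R_3 ≈ 1097.298611.
T_3 ≈ 861.996528.
R_3 − T_3 ≈ 235.3021.

235.3021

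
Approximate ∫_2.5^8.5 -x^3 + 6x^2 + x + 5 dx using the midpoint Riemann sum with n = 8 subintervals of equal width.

-32.296875

Δx = (8.5 − 2.5)/8 = 0.75.
Midpoints: 2.875, 3.625, 4.375, 5.125, 5.875, 6.625, 7.375, 8.125.
f(2.875) = 17257/512, f(3.625) = 20395/512, f(4.375) = 20725/512, f(5.125) = 16951/512, f(5.875) = 7777/512, f(6.625) = -8093/512, f(7.375) = -31955/512, f(8.125) = -65105/512.
Sum = Δx · [f(2.875) + f(3.625) + f(4.375) + ...].
Sum = -32.296875.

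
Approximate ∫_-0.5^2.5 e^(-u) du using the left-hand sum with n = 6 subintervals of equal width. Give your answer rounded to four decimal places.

Δu = (2.5 − (-0.5))/6 = 0.5.
Left endpoints: -0.5, 0, 0.5, 1, 1.5, 2.
f(-0.5) ≈ 1.6487, f(0) ≈ 1.0000, f(0.5) ≈ 0.6065, f(1) ≈ 0.3679, f(1.5) ≈ 0.2231, f(2) ≈ 0.1353.
Sum = Δu · [f(-0.5) + f(0) + f(0.5) + ...].
Sum ≈ 1.9908.

1.9908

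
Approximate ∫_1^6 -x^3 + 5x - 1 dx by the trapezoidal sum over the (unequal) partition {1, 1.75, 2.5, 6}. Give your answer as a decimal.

-333.09765625

Subinterval widths: 0.75, 0.75, 3.5.
f(1) = 3, f(1.75) = 2.390625, f(2.5) = -4.125, f(6) = -187.
On each subinterval the trapezoid contributes (Δx_i/2)·[f(x_{i-1}) + f(x_i)].
Sum = -333.09765625.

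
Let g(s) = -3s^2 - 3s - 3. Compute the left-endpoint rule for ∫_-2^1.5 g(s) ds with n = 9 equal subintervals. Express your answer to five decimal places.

Δs = (1.5 − (-2))/9 = 7/18.
Left endpoints: -2, -29/18, -11/9, -5/6, -4/9, -1/18, 1/3, 13/18, 10/9.
g(-2) = -9, g(-29/18) = -643/108, g(-11/9) = -103/27, g(-5/6) = -31/12, g(-4/9) = -61/27, g(-1/18) = -307/108, g(1/3) = -13/3, g(13/18) = -727/108, g(10/9) = -271/27.
Sum = Δs · [g(-2) + g(-29/18) + g(-11/9) + ...].
Sum ≈ -18.49383.

-18.49383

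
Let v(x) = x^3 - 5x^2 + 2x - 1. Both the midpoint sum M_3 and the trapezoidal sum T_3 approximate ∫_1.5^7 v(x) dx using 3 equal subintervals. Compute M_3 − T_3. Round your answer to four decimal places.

-35.8168

M_3 ≈ 62.253762.
T_3 ≈ 98.070602.
M_3 − T_3 ≈ -35.8168.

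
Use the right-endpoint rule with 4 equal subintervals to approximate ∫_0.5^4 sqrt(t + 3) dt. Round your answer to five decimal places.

Δt = (4 − 0.5)/4 = 0.875.
Right endpoints: 1.375, 2.25, 3.125, 4.
f(1.375) ≈ 2.09165, f(2.25) ≈ 2.29129, f(3.125) ≈ 2.47487, f(4) ≈ 2.64575.
Sum = Δt · [f(1.375) + f(2.25) + f(3.125) + f(4)].
Sum ≈ 8.31562.

8.31562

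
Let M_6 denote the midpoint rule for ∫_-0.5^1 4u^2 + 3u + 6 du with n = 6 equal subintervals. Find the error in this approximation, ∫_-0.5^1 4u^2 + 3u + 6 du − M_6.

Exact integral: ∫_-0.5^1 f(u) du = 11.625.
M_6 = 11.59375.
Error = 11.625 − 11.59375 = 0.03125.

0.03125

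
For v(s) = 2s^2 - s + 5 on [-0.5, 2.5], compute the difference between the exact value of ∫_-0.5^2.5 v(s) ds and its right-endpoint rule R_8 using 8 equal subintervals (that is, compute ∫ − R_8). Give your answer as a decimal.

-1.828125

Exact integral: ∫_-0.5^2.5 v(s) ds = 22.5.
R_8 = 24.328125.
Error = 22.5 − 24.328125 = -1.828125.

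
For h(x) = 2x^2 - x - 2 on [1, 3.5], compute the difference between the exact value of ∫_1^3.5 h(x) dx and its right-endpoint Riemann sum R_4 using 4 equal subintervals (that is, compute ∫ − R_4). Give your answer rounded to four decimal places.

-6.5755

Exact integral: ∫_1^3.5 h(x) dx ≈ 17.291667.
R_4 = 23.8671875.
Error ≈ 17.291667 − 23.8671875 ≈ -6.5755.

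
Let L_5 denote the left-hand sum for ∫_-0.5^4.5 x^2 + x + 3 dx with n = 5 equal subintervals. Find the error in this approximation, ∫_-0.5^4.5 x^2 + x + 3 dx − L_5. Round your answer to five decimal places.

11.66667

Exact integral: ∫_-0.5^4.5 f(x) dx ≈ 55.4166667.
L_5 = 43.75.
Error ≈ 55.4166667 − 43.75 ≈ 11.66667.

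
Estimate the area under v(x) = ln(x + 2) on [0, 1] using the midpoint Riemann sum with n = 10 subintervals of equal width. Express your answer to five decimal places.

0.90961

Δx = (1 − 0)/10 = 0.1.
Midpoints: 0.05, 0.15, 0.25, 0.35, 0.45, 0.55, 0.65, 0.75, 0.85, 0.95.
v(0.05) ≈ 0.71784, v(0.15) ≈ 0.76547, v(0.25) ≈ 0.81093, v(0.35) ≈ 0.85442, v(0.45) ≈ 0.89609, v(0.55) ≈ 0.93609, v(0.65) ≈ 0.97456, v(0.75) ≈ 1.01160, v(0.85) ≈ 1.04732, v(0.95) ≈ 1.08181.
Sum = Δx · [v(0.05) + v(0.15) + v(0.25) + ...].
Sum ≈ 0.90961.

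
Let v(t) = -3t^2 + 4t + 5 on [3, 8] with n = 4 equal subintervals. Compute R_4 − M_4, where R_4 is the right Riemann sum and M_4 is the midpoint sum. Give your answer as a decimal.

R_4 = -444.53125.
M_4 = -348.046875.
R_4 − M_4 = -96.484375.

-96.484375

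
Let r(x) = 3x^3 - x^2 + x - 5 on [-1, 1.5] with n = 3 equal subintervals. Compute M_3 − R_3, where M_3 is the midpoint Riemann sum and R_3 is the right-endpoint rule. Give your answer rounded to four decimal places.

M_3 ≈ -10.467303.
R_3 ≈ -3.935185.
M_3 − R_3 ≈ -6.5321.

-6.5321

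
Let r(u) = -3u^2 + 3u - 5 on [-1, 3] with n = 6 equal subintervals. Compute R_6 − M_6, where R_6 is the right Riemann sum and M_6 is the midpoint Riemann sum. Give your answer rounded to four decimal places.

-5.3333

R_6 ≈ -40.888889.
M_6 ≈ -35.555556.
R_6 − M_6 ≈ -5.3333.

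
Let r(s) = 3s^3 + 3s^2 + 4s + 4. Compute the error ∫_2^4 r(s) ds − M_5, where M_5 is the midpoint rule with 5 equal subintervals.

0.8

Exact integral: ∫_2^4 r(s) ds = 268.
M_5 = 267.2.
Error = 268 − 267.2 = 0.8.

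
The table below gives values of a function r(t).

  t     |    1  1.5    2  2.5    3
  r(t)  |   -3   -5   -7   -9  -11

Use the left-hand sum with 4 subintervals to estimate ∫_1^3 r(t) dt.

Δt = 0.5.
Sum = 0.5·[(-3) + (-5) + (-7) + (-9)] = -12.

-12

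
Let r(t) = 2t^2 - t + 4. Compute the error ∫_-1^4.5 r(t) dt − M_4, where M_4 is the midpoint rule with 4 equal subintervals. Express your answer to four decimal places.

Exact integral: ∫_-1^4.5 r(t) dt ≈ 73.791667.
M_4 = 72.05859375.
Error ≈ 73.791667 − 72.05859375 ≈ 1.7331.

1.7331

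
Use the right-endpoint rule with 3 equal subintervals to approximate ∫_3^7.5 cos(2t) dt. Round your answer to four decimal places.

-1.2404

Δt = (7.5 − 3)/3 = 1.5.
Right endpoints: 4.5, 6, 7.5.
f(4.5) ≈ -0.9111, f(6) ≈ 0.8439, f(7.5) ≈ -0.7597.
Sum = Δt · [f(4.5) + f(6) + f(7.5)].
Sum ≈ -1.2404.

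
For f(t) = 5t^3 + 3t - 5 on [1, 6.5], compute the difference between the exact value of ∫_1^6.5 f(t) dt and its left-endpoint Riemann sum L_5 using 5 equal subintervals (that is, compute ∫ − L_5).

699.153125

Exact integral: ∫_1^6.5 f(t) dt = 2264.453125.
L_5 = 1565.3.
Error = 2264.453125 − 1565.3 = 699.153125.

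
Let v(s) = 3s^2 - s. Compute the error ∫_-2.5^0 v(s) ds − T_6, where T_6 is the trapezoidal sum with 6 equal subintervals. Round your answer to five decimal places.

Exact integral: ∫_-2.5^0 v(s) ds = 18.75.
T_6 ≈ 18.9670139.
Error ≈ 18.75 − 18.9670139 ≈ -0.21701.

-0.21701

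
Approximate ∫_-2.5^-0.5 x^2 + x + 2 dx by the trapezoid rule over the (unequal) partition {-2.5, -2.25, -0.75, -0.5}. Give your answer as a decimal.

6.734375

Subinterval widths: 0.25, 1.5, 0.25.
f(-2.5) = 5.75, f(-2.25) = 4.8125, f(-0.75) = 1.8125, f(-0.5) = 1.75.
On each subinterval the trapezoid contributes (Δx_i/2)·[f(x_{i-1}) + f(x_i)].
Sum = 6.734375.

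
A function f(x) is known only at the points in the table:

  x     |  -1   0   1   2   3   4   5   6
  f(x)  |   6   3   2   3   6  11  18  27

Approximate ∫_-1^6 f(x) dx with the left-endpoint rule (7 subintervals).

49

Δx = 1.
Sum = 1·[6 + 3 + 2 + 3 + 6 + 11 + 18] = 49.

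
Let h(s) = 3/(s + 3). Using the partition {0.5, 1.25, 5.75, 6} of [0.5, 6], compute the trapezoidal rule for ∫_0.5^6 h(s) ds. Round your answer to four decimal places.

Subinterval widths: 0.75, 4.5, 0.25.
h(0.5) = 6/7, h(1.25) = 12/17, h(5.75) = 12/35, h(6) = 1/3.
On each subinterval the trapezoid contributes (Δs_i/2)·[h(s_{i-1}) + h(s_i)].
Sum ≈ 3.0303.

3.0303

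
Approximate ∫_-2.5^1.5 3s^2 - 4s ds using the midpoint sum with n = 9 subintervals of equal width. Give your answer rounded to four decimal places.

26.8025

Δs = (1.5 − (-2.5))/9 = 4/9.
Midpoints: -41/18, -11/6, -25/18, -17/18, -0.5, -1/18, 7/18, 5/6, 23/18.
f(-41/18) = 2665/108, f(-11/6) = 209/12, f(-25/18) = 1225/108, f(-17/18) = 697/108, f(-0.5) = 2.75, f(-1/18) = 25/108, f(7/18) = -119/108, f(5/6) = -1.25, f(23/18) = -23/108.
Sum = Δs · [f(-41/18) + f(-11/6) + f(-25/18) + ...].
Sum ≈ 26.8025.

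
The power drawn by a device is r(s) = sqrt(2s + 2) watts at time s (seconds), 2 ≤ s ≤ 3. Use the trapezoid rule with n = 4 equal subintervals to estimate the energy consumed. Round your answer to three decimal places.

2.643

Δs = (3 − 2)/4 = 0.25.
r(2) ≈ 2.449, r(2.25) ≈ 2.550, r(2.5) ≈ 2.646, r(2.75) ≈ 2.739, r(3) ≈ 2.828.
T_4 = (Δs/2)·[r(s_0) + 2r(s_1) + 2r(s_2) + 2r(s_3) + r(s_4)].
Sum ≈ 2.643.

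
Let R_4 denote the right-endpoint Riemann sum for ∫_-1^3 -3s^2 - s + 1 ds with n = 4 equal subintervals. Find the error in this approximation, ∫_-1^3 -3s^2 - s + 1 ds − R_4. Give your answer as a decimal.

16

Exact integral: ∫_-1^3 f(s) ds = -28.
R_4 = -44.
Error = -28 − (-44) = 16.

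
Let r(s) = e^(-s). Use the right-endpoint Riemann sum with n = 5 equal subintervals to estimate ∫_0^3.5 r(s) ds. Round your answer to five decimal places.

0.66965

Δs = (3.5 − 0)/5 = 0.7.
Right endpoints: 0.7, 1.4, 2.1, 2.8, 3.5.
r(0.7) ≈ 0.49659, r(1.4) ≈ 0.24660, r(2.1) ≈ 0.12246, r(2.8) ≈ 0.06081, r(3.5) ≈ 0.03020.
Sum = Δs · [r(0.7) + r(1.4) + r(2.1) + r(2.8) + r(3.5)].
Sum ≈ 0.66965.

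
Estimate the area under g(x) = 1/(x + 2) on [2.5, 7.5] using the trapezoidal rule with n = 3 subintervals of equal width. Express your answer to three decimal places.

Δx = (7.5 − 2.5)/3 = 5/3.
g(2.5) = 2/9, g(25/6) = 6/37, g(35/6) = 6/47, g(7.5) = 2/19.
T_3 = (Δx/2)·[g(x_0) + 2g(x_1) + 2g(x_2) + g(x_3)].
Sum ≈ 0.756.

0.756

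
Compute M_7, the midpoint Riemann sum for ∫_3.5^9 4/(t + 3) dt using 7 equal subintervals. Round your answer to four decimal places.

2.4507

Δt = (9 − 3.5)/7 = 11/14.
Midpoints: 109/28, 131/28, 153/28, 6.25, 197/28, 219/28, 241/28.
f(109/28) = 112/193, f(131/28) = 112/215, f(153/28) = 112/237, f(6.25) = 16/37, f(197/28) = 112/281, f(219/28) = 112/303, f(241/28) = 112/325.
Sum = Δt · [f(109/28) + f(131/28) + f(153/28) + ...].
Sum ≈ 2.4507.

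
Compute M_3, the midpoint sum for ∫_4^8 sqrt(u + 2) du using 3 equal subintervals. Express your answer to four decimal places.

Δu = (8 − 4)/3 = 4/3.
Midpoints: 14/3, 6, 22/3.
f(14/3) ≈ 2.5820, f(6) ≈ 2.8284, f(22/3) ≈ 3.0551.
Sum = Δu · [f(14/3) + f(6) + f(22/3)].
Sum ≈ 11.2873.

11.2873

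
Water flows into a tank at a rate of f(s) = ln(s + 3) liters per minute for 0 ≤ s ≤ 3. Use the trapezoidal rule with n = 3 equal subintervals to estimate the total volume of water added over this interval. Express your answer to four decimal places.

Δs = (3 − 0)/3 = 1.
f(0) ≈ 1.0986, f(1) ≈ 1.3863, f(2) ≈ 1.6094, f(3) ≈ 1.7918.
T_3 = (Δs/2)·[f(s_0) + 2f(s_1) + 2f(s_2) + f(s_3)].
Sum ≈ 4.4409.

4.4409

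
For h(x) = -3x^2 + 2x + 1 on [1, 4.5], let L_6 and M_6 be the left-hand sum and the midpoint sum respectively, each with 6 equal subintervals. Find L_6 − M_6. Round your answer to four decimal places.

L_6 ≈ -53.168403.
M_6 ≈ -67.077257.
L_6 − M_6 ≈ 13.9089.

13.9089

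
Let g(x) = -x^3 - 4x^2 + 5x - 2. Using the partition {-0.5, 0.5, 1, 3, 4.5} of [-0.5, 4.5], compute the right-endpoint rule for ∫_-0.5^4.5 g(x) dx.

Subinterval widths: 1, 0.5, 2, 1.5.
Right endpoints: 0.5, 1, 3, 4.5.
g(0.5) = -0.625, g(1) = -2, g(3) = -50, g(4.5) = -151.625.
Sum = Σ Δx_i · g(x_i).
Sum = -329.0625.

-329.0625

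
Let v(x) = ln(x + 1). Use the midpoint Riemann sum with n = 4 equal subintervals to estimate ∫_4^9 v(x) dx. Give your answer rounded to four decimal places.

9.9851

Δx = (9 − 4)/4 = 1.25.
Midpoints: 4.625, 5.875, 7.125, 8.375.
v(4.625) ≈ 1.7272, v(5.875) ≈ 1.9279, v(7.125) ≈ 2.0949, v(8.375) ≈ 2.2380.
Sum = Δx · [v(4.625) + v(5.875) + v(7.125) + v(8.375)].
Sum ≈ 9.9851.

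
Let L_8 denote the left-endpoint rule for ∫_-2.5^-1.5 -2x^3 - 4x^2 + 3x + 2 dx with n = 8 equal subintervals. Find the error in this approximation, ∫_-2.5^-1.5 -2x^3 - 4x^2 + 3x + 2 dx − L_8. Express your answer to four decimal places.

-0.3646

Exact integral: ∫_-2.5^-1.5 f(x) dx ≈ -3.333333.
L_8 = -2.96875.
Error ≈ -3.333333 − (-2.96875) ≈ -0.3646.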